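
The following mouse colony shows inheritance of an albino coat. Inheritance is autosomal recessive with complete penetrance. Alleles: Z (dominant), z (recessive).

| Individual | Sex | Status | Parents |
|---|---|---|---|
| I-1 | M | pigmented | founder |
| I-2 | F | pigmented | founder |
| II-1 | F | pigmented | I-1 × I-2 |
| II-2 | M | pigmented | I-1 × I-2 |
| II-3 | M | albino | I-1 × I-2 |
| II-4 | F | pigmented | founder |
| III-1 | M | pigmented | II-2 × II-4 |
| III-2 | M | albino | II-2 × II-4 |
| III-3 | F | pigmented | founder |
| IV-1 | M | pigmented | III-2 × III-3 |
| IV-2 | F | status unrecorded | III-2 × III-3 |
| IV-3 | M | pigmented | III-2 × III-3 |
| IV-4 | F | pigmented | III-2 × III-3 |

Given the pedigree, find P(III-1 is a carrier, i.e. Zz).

II-2 is pigmented so carries Z and passed z to III-2 (zz), so II-2 is Zz.
II-4 is pigmented so carries Z and passed z to III-2 (zz), so II-4 is Zz.
Their cross gives offspring ratios 1/4 ZZ : 1/2 Zz : 1/4 zz. Conditioning on III-1 being pigmented, P(Zz) = 1/2 / 3/4 = 2/3.

2/3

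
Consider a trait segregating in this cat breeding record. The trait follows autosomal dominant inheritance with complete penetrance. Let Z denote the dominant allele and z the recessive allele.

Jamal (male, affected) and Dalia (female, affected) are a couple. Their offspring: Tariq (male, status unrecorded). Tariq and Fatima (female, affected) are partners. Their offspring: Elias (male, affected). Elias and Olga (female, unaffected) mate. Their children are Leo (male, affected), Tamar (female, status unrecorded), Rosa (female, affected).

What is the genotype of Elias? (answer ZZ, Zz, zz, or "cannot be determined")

cannot be determined

Elias's phenotype allows ZZ or Zz, and no parent or child forces a single allele at both positions; consistent genotype assignments exist with Elias as ZZ or Zz.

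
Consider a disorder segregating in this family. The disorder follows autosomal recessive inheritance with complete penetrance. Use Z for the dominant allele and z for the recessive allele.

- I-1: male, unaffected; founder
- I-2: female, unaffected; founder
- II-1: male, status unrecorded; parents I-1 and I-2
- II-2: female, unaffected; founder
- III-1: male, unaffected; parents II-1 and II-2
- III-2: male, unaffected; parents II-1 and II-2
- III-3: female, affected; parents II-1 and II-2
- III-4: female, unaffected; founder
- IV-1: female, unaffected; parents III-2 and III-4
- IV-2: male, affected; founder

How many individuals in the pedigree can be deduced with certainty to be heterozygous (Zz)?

1

Obligate heterozygotes: II-2 is unaffected so carries Z and passed z to III-3 (zz), so II-2 is Zz.
Every other individual is either homozygous by phenotype or has at least one consistent homozygous assignment, so the count is 1.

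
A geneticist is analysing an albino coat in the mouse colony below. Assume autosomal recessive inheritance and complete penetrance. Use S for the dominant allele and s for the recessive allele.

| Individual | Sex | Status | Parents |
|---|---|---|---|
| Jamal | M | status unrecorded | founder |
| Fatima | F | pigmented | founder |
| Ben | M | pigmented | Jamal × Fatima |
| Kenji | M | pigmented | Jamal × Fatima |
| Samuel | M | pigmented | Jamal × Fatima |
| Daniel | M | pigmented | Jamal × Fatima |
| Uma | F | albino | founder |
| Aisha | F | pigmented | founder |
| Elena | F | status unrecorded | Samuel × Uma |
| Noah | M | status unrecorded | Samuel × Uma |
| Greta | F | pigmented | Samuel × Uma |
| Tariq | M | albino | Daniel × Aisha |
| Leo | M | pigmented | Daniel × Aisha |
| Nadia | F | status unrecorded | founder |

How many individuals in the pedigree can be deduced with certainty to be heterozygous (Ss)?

Obligate heterozygotes: Daniel is pigmented so carries S and passed s to Tariq (ss), so Daniel is Ss; Aisha is pigmented so carries S and passed s to Tariq (ss), so Aisha is Ss; Greta is pigmented so carries S and received s from Uma (ss), so Greta is Ss.
Every other individual is either homozygous by phenotype or has at least one consistent homozygous assignment, so the count is 3.

3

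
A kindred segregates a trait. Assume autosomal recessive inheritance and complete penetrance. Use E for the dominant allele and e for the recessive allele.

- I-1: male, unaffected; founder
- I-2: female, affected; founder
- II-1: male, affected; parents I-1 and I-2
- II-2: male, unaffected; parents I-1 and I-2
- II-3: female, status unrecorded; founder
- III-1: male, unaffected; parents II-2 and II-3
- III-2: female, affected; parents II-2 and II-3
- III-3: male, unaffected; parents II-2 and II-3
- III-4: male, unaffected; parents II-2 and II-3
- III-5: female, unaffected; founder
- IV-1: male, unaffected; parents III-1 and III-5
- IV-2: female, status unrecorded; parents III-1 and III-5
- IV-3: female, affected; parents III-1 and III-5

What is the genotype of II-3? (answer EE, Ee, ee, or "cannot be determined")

II-3's phenotype is unrecorded, and no parent or child forces a single allele at both positions; consistent genotype assignments exist with II-3 as Ee or ee.

cannot be determined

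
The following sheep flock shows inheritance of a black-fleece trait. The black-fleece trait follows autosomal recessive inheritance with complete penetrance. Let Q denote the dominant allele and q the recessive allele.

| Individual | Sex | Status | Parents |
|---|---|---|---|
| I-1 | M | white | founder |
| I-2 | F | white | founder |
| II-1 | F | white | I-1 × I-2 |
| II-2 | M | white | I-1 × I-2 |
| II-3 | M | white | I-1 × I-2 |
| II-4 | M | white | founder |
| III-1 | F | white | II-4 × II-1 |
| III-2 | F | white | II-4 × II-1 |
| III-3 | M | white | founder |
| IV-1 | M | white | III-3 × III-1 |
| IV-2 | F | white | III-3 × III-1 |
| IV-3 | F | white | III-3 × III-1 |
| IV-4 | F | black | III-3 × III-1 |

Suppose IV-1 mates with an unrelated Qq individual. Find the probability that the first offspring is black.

III-3 is white so carries Q and passed q to IV-4 (qq), so III-3 is Qq.
III-1 is white so carries Q and passed q to IV-4 (qq), so III-1 is Qq.
IV-1 is a white offspring of III-3 (Qq) × III-1 (Qq), whose cross gives 1/4 QQ : 1/2 Qq : 1/4 qq; conditioning on being white, IV-1 is QQ with probability 1/3, Qq with probability 2/3.
Summing over parental genotype combinations, P(offspring is black) = 2/3·1/4 = 1/6.

1/6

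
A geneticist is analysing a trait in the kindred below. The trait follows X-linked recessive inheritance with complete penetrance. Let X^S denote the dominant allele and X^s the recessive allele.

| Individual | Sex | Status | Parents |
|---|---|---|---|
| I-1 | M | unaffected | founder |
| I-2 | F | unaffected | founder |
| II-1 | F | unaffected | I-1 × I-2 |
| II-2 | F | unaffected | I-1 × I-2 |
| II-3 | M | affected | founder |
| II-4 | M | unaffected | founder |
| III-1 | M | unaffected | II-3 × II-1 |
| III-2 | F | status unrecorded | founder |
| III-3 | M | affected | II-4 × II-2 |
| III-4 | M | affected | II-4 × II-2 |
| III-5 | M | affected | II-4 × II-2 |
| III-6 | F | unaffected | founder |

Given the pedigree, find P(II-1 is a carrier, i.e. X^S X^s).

1/3

I-1 is unaffected, so I-1 is X^S Y.
I-2 is unaffected so carries S and passed s to II-2 (X^S X^s, whose S came from I-1), so I-2 is X^S X^s.
Their cross gives offspring ratios 1/2 X^S X^S : 1/2 X^S X^s. Conditioning on II-1 being unaffected, P(X^S X^s) = 1/2 / 1 = 1/2 before taking II-1's own offspring into account.
II-3 is affected, so II-3 is X^s Y.
Now use II-1's offspring. Probability of each recorded status — unaffected son III-1: 1/2 if II-1 is X^S X^s, 1 if X^S X^S.
Bayes: P(X^S X^s) = 1/2·1/2 / (1/2·1/2 + 1/2·1) = 1/3.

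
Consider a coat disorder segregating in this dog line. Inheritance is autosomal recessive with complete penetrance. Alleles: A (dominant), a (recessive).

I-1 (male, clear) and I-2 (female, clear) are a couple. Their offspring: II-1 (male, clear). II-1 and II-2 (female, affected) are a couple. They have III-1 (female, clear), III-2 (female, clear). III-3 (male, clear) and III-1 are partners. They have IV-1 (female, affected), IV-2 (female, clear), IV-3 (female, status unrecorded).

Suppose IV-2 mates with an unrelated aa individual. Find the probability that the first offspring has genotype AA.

III-3 is clear so carries A and passed a to IV-1 (aa), so III-3 is Aa.
III-1 is clear so carries A and received a from II-2 (aa), so III-1 is Aa.
IV-2 is a clear offspring of III-3 (Aa) × III-1 (Aa), whose cross gives 1/4 AA : 1/2 Aa : 1/4 aa; conditioning on being clear, IV-2 is AA with probability 1/3, Aa with probability 2/3.
Summing over parental genotype combinations, P(offspring has genotype AA) = 0 = 0.

0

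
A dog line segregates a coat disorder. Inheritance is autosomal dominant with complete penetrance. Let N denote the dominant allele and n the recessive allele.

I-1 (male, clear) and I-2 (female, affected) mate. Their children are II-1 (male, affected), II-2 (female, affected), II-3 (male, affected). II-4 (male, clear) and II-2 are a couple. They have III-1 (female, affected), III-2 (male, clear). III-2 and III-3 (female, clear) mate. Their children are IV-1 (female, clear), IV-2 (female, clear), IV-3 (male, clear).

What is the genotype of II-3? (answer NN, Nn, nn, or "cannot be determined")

Nn

From phenotype alone, II-3 is NN or Nn.
II-3 is affected so carries N and received n from I-1 (nn), so II-3 is Nn.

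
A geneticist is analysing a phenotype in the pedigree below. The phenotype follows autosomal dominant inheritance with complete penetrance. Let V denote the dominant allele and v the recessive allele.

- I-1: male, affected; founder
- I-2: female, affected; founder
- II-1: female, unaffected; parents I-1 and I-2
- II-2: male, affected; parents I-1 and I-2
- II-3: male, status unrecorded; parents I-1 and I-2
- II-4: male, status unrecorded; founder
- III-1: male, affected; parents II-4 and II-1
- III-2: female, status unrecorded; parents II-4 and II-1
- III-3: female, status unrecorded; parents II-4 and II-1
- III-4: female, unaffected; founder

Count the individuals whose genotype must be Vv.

Obligate heterozygotes: I-1 is affected so carries V and passed v to II-1 (vv), so I-1 is Vv; I-2 is affected so carries V and passed v to II-1 (vv), so I-2 is Vv; III-1 is affected so carries V and received v from II-1 (vv), so III-1 is Vv.
Every other individual is either homozygous by phenotype or has at least one consistent homozygous assignment, so the count is 3.

3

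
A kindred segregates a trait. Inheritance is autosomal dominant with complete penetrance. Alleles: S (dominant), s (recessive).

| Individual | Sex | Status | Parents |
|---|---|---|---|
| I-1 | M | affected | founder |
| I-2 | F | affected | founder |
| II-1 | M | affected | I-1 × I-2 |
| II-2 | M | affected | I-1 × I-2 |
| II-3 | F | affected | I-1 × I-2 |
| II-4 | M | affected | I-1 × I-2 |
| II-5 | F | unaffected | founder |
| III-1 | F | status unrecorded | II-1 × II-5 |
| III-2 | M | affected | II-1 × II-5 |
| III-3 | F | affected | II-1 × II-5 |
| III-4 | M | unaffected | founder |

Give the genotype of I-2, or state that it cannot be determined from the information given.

I-2's phenotype allows SS or Ss, and no parent or child forces a single allele at both positions; consistent genotype assignments exist with I-2 as SS or Ss.

cannot be determined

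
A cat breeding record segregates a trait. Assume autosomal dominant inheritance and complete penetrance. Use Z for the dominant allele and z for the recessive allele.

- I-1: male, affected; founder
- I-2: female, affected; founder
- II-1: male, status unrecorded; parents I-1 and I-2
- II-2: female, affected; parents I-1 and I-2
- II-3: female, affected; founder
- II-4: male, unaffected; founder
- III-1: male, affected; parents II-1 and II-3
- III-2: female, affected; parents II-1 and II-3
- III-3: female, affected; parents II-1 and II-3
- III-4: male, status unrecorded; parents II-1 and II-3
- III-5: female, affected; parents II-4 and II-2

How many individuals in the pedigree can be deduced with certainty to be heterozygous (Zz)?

1

Obligate heterozygotes: III-5 is affected so carries Z and received z from II-4 (zz), so III-5 is Zz.
Every other individual is either homozygous by phenotype or has at least one consistent homozygous assignment, so the count is 1.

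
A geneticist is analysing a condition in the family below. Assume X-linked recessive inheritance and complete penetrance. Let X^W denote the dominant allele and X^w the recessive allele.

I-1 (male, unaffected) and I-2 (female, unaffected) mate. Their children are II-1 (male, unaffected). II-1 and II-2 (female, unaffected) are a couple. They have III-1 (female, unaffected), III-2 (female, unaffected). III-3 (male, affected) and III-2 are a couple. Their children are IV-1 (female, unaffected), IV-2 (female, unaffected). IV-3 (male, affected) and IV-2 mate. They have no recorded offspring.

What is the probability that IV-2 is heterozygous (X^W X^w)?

1

IV-2 is unaffected so carries W and received w from III-3 (X^w Y), so IV-2 is X^W X^w, giving P(X^W X^w) = 1.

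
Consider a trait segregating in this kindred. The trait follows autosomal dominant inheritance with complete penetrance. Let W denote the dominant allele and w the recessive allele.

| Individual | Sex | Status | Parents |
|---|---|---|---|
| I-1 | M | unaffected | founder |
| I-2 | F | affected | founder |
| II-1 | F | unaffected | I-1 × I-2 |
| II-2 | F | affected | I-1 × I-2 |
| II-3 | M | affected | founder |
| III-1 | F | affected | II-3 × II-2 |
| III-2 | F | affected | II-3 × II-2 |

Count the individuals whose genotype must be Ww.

Obligate heterozygotes: I-2 is affected so carries W and passed w to II-1 (ww), so I-2 is Ww; II-2 is affected so carries W and received w from I-1 (ww), so II-2 is Ww.
Every other individual is either homozygous by phenotype or has at least one consistent homozygous assignment, so the count is 2.

2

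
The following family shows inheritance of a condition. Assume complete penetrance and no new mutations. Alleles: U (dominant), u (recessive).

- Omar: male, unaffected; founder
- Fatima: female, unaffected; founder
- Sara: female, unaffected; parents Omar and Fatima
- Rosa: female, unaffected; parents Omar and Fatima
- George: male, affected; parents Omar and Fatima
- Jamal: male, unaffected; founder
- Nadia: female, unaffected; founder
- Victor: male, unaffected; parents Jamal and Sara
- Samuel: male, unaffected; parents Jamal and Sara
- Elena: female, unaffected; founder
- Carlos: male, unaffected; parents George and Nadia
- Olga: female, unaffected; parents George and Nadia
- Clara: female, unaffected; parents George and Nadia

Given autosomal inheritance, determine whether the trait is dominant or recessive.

recessive

Omar and Fatima are both unaffected yet have an affected child George. Under dominance, an affected child requires at least one affected parent, so the trait cannot be dominant.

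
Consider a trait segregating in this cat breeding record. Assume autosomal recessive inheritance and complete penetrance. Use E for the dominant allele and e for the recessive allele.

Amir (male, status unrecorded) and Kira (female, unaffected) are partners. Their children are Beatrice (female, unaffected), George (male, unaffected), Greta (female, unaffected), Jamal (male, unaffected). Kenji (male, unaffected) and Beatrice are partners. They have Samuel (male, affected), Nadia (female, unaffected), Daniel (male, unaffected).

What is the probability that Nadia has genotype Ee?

2/3

Kenji is unaffected so carries E and passed e to Samuel (ee), so Kenji is Ee.
Beatrice is unaffected so carries E and passed e to Samuel (ee), so Beatrice is Ee.
Their cross gives offspring ratios 1/4 EE : 1/2 Ee : 1/4 ee. Conditioning on Nadia being unaffected, P(Ee) = 1/2 / 3/4 = 2/3.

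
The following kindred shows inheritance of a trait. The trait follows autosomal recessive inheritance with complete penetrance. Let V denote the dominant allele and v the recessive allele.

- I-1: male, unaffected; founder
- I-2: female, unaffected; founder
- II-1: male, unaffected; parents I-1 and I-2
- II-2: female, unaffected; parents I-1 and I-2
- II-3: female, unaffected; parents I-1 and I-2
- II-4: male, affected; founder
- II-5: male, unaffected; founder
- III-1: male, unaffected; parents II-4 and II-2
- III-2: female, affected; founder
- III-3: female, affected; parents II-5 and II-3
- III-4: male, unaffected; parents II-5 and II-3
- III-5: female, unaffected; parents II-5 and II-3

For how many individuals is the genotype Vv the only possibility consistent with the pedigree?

3

Obligate heterozygotes: II-3 is unaffected so carries V and passed v to III-3 (vv), so II-3 is Vv; II-5 is unaffected so carries V and passed v to III-3 (vv), so II-5 is Vv; III-1 is unaffected so carries V and received v from II-4 (vv), so III-1 is Vv.
Every other individual is either homozygous by phenotype or has at least one consistent homozygous assignment, so the count is 3.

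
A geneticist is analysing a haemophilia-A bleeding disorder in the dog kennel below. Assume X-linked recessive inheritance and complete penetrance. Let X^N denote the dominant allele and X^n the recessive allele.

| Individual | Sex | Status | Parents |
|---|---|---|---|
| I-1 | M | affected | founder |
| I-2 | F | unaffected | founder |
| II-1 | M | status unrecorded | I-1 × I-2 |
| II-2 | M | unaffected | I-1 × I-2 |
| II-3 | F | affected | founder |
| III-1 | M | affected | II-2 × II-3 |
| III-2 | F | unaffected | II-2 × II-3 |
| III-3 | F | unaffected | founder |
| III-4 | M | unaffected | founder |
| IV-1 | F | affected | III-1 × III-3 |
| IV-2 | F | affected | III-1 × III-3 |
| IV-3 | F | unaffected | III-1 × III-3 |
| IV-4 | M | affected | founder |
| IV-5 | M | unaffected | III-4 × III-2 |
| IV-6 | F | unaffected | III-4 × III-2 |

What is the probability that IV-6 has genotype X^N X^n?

III-4 is unaffected, so III-4 is X^N Y.
III-2 is unaffected so carries N and received n from II-3 (X^n X^n), so III-2 is X^N X^n.
Their cross gives offspring ratios 1/2 X^N X^N : 1/2 X^N X^n. Conditioning on IV-6 being unaffected, P(X^N X^n) = 1/2 / 1 = 1/2.

1/2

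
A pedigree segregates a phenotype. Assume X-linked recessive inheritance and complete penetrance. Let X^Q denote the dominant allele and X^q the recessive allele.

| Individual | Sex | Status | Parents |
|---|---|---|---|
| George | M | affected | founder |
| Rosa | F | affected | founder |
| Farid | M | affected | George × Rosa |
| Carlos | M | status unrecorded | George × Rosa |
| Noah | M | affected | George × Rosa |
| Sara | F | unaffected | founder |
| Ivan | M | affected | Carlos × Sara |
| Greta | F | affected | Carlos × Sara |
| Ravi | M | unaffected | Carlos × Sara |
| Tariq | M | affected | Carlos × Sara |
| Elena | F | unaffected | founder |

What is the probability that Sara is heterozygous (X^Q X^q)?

Sara is unaffected so carries Q and passed q to Ivan (X^q Y), so Sara is X^Q X^q, giving P(X^Q X^q) = 1.

1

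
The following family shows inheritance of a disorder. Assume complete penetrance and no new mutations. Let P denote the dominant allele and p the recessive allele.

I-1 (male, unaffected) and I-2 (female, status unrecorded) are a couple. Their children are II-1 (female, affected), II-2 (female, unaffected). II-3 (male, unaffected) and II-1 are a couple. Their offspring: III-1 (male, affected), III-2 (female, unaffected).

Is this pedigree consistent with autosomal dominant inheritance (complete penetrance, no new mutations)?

Yes

A consistent assignment under autosomal dominant exists: I-1 pp, I-2 Pp, II-1 Pp, II-2 pp, II-3 pp, III-1 Pp, III-2 pp.
In this assignment every recorded phenotype matches its genotype and every non-founder's genotype is obtainable from its parents' genotypes, so the pedigree is consistent.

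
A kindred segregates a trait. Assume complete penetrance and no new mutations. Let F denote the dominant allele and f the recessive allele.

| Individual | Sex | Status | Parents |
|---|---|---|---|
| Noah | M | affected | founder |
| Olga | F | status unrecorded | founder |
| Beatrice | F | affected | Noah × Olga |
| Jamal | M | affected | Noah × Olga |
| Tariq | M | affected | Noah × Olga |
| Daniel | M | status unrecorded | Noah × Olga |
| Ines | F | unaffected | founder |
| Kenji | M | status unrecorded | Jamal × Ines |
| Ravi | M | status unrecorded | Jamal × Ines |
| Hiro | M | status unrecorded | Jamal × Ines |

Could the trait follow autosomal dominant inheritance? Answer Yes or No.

A consistent assignment under autosomal dominant exists: Noah FF, Olga FF, Beatrice FF, Jamal FF, Tariq FF, Daniel FF, Ines ff, Kenji Ff, Ravi Ff, Hiro Ff.
In this assignment every recorded phenotype matches its genotype and every non-founder's genotype is obtainable from its parents' genotypes, so the pedigree is consistent.

Yes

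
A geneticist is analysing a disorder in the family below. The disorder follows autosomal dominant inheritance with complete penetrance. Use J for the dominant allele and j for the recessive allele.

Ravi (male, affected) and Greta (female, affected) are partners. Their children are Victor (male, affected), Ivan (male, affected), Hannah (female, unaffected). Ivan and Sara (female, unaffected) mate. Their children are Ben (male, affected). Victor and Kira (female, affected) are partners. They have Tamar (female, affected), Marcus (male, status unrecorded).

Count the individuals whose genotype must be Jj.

3

Obligate heterozygotes: Ravi is affected so carries J and passed j to Hannah (jj), so Ravi is Jj; Greta is affected so carries J and passed j to Hannah (jj), so Greta is Jj; Ben is affected so carries J and received j from Sara (jj), so Ben is Jj.
Every other individual is either homozygous by phenotype or has at least one consistent homozygous assignment, so the count is 3.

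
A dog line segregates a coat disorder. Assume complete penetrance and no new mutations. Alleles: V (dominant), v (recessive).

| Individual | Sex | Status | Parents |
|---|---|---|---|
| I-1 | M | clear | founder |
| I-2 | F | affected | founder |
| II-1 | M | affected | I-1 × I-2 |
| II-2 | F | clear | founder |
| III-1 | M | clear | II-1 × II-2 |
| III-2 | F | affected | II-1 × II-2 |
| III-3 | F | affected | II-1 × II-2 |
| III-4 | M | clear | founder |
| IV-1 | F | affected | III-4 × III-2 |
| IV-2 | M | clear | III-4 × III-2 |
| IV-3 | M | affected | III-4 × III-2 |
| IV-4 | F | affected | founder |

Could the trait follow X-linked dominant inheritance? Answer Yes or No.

Yes

A consistent assignment under X-linked dominant exists: I-1 X^v Y, I-2 X^V X^V, II-1 X^V Y, II-2 X^v X^v, III-1 X^v Y, III-2 X^V X^v, III-3 X^V X^v, III-4 X^v Y, IV-1 X^V X^v, IV-2 X^v Y, IV-3 X^V Y, IV-4 X^V X^V.
In this assignment every recorded phenotype matches its genotype and every non-founder's genotype is obtainable from its parents' genotypes, so the pedigree is consistent.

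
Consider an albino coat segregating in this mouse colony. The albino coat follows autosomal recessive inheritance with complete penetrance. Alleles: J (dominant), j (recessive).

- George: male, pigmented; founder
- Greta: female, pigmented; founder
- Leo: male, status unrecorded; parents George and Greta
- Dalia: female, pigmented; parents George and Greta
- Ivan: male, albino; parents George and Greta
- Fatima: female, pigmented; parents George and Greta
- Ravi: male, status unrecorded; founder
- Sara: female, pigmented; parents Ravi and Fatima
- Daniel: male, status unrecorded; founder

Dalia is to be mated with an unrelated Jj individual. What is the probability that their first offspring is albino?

1/6

George is pigmented so carries J and passed j to Ivan (jj), so George is Jj.
Greta is pigmented so carries J and passed j to Ivan (jj), so Greta is Jj.
Dalia is a pigmented offspring of George (Jj) × Greta (Jj), whose cross gives 1/4 JJ : 1/2 Jj : 1/4 jj; conditioning on being pigmented, Dalia is JJ with probability 1/3, Jj with probability 2/3.
Summing over parental genotype combinations, P(offspring is albino) = 2/3·1/4 = 1/6.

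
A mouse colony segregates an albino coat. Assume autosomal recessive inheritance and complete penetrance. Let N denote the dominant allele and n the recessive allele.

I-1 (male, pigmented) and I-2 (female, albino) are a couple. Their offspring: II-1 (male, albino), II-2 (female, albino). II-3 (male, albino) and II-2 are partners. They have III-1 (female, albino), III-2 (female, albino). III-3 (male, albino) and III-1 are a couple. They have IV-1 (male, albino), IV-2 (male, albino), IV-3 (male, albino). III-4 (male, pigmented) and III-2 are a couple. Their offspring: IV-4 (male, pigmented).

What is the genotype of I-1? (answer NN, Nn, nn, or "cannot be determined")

Nn

From phenotype alone, I-1 is NN or Nn.
I-1 is pigmented so carries N and passed n to II-1 (nn), so I-1 is Nn.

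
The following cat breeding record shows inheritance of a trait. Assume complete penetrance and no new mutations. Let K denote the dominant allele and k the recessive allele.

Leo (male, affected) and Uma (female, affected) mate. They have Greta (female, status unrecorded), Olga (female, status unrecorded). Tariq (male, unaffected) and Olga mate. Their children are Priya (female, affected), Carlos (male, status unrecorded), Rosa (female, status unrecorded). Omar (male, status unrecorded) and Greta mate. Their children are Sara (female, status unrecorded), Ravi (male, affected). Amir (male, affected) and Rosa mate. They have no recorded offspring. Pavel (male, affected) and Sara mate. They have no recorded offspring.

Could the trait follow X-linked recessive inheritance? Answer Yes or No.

No

Under X-linked recessive, Priya (affected, female) cannot arise from Tariq (unaffected) × Olga (unrecorded).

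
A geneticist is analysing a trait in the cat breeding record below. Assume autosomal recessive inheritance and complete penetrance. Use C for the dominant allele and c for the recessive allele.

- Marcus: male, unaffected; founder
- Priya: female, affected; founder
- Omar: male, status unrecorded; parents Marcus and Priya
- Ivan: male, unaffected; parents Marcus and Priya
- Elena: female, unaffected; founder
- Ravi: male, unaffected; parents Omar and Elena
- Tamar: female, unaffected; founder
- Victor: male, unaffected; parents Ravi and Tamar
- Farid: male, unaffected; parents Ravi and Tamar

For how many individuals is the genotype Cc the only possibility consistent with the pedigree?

Obligate heterozygotes: Ivan is unaffected so carries C and received c from Priya (cc), so Ivan is Cc.
Every other individual is either homozygous by phenotype or has at least one consistent homozygous assignment, so the count is 1.

1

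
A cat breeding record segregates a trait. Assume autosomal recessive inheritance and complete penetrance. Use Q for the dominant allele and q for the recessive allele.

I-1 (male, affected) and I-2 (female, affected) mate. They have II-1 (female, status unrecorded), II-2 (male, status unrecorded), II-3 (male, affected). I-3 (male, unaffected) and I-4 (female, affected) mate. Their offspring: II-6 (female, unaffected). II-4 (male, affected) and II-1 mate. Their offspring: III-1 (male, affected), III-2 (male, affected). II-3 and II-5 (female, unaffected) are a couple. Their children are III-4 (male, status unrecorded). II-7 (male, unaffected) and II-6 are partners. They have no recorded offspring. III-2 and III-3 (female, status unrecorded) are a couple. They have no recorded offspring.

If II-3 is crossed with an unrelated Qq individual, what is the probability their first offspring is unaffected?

1/2

II-3 is affected, so II-3 is qq.
The cross gives 1/2 Qq : 1/2 qq, so P(offspring is unaffected) = 1/2.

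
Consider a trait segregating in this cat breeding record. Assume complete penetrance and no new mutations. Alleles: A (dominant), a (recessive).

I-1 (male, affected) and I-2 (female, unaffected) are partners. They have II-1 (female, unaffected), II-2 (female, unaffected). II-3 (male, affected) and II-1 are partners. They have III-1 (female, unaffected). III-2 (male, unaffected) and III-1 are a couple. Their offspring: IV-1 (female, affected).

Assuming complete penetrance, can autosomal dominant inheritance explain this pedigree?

No

Under autosomal dominant, IV-1 (affected, female) cannot arise from III-2 (unaffected) × III-1 (unaffected).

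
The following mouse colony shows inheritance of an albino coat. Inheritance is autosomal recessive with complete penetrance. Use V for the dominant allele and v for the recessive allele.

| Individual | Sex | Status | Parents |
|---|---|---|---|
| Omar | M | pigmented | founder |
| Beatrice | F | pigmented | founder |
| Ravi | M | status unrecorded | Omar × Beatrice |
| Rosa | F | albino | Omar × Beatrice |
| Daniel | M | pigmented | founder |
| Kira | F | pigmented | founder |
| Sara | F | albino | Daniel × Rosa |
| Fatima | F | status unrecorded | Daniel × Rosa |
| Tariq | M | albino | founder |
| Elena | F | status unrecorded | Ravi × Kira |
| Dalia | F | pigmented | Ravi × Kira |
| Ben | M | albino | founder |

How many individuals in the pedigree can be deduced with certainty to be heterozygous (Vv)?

3

Obligate heterozygotes: Omar is pigmented so carries V and passed v to Rosa (vv), so Omar is Vv; Beatrice is pigmented so carries V and passed v to Rosa (vv), so Beatrice is Vv; Daniel is pigmented so carries V and passed v to Sara (vv), so Daniel is Vv.
Every other individual is either homozygous by phenotype or has at least one consistent homozygous assignment, so the count is 3.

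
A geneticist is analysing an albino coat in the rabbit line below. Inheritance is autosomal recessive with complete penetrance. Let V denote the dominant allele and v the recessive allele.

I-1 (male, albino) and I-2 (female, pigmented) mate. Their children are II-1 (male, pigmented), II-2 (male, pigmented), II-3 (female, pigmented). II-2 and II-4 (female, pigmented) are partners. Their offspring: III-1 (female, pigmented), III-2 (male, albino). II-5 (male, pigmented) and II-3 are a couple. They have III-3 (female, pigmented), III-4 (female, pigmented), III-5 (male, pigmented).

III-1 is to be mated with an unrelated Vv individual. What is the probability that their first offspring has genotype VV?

1/3

II-2 is pigmented so carries V and received v from I-1 (vv), so II-2 is Vv.
II-4 is pigmented so carries V and passed v to III-2 (vv), so II-4 is Vv.
III-1 is a pigmented offspring of II-2 (Vv) × II-4 (Vv), whose cross gives 1/4 VV : 1/2 Vv : 1/4 vv; conditioning on being pigmented, III-1 is VV with probability 1/3, Vv with probability 2/3.
Summing over parental genotype combinations, P(offspring has genotype VV) = 1/3·1/2 + 2/3·1/4 = 1/3.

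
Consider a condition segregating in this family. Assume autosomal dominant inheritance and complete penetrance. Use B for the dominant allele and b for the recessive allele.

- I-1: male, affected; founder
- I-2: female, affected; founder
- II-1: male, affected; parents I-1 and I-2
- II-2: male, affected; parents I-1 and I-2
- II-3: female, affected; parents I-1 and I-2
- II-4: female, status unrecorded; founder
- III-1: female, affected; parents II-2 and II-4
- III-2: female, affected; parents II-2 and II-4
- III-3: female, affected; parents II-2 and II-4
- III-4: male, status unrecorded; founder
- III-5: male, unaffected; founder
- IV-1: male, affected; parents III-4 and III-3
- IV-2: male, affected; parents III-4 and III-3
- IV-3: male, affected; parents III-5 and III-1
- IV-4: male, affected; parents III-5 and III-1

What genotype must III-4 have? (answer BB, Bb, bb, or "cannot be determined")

III-4's phenotype is unrecorded, and no parent or child forces a single allele at both positions; consistent genotype assignments exist with III-4 as BB or Bb or bb.

cannot be determined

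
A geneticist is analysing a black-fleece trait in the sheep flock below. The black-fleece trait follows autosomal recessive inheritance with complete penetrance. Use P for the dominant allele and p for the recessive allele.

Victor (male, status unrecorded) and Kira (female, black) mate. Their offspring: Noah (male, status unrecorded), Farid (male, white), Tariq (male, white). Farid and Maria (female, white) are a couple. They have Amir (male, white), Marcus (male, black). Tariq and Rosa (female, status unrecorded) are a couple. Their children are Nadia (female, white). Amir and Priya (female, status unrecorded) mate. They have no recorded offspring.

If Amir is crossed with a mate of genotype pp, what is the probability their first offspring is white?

Farid is white so carries P and received p from Kira (pp), so Farid is Pp.
Maria is white so carries P and passed p to Marcus (pp), so Maria is Pp.
Amir is a white offspring of Farid (Pp) × Maria (Pp), whose cross gives 1/4 PP : 1/2 Pp : 1/4 pp; conditioning on being white, Amir is PP with probability 1/3, Pp with probability 2/3.
Summing over parental genotype combinations, P(offspring is white) = 1/3·1 + 2/3·1/2 = 2/3.

2/3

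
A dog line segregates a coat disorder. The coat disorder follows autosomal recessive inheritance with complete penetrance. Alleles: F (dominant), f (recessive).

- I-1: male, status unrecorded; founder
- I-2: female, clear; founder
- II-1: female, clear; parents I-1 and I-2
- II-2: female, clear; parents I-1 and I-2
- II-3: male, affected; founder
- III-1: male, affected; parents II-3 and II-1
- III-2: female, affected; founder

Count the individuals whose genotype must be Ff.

Obligate heterozygotes: II-1 is clear so carries F and passed f to III-1 (ff), so II-1 is Ff.
Every other individual is either homozygous by phenotype or has at least one consistent homozygous assignment, so the count is 1.

1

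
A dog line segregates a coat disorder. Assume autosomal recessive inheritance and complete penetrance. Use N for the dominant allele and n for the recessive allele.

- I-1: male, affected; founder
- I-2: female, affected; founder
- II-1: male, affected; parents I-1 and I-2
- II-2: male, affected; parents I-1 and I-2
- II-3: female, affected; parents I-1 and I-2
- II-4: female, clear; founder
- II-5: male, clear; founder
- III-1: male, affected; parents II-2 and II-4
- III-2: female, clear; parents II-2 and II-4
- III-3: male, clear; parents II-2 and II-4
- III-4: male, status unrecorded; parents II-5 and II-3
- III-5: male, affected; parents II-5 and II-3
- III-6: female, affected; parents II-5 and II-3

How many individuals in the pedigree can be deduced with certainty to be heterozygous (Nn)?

Obligate heterozygotes: II-4 is clear so carries N and passed n to III-1 (nn), so II-4 is Nn; II-5 is clear so carries N and passed n to III-5 (nn), so II-5 is Nn; III-2 is clear so carries N and received n from II-2 (nn), so III-2 is Nn; III-3 is clear so carries N and received n from II-2 (nn), so III-3 is Nn.
Every other individual is either homozygous by phenotype or has at least one consistent homozygous assignment, so the count is 4.

4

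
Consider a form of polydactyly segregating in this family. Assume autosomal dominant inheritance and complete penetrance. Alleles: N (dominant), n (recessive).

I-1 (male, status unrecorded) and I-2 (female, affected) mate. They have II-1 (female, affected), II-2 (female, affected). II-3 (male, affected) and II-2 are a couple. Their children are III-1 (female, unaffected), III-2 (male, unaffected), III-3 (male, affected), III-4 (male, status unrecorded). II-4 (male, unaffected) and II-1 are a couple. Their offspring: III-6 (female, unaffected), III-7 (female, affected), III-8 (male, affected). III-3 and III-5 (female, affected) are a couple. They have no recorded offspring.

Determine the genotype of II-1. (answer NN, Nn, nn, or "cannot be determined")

Nn

From phenotype alone, II-1 is NN or Nn.
II-1 is affected so carries N and passed n to III-6 (nn), so II-1 is Nn.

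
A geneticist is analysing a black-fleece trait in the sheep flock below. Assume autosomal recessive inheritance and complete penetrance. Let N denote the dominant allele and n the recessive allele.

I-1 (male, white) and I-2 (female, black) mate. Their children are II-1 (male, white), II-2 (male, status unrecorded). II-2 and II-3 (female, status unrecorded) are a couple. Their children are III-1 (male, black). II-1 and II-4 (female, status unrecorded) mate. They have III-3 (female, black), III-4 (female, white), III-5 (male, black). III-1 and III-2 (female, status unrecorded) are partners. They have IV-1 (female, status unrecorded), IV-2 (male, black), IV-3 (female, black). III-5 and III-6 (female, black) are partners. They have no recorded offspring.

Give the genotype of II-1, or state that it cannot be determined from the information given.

Nn

From phenotype alone, II-1 is NN or Nn.
II-1 is white so carries N and received n from I-2 (nn), so II-1 is Nn.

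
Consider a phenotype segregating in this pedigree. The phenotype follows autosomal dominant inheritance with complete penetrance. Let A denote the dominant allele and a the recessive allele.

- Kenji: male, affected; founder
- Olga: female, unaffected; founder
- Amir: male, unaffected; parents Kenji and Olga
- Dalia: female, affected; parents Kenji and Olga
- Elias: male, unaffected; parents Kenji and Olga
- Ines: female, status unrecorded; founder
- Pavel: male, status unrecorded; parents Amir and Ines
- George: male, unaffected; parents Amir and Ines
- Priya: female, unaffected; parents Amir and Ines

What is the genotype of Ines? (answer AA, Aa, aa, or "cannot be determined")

Ines's phenotype is unrecorded, and no parent or child forces a single allele at both positions; consistent genotype assignments exist with Ines as Aa or aa.

cannot be determined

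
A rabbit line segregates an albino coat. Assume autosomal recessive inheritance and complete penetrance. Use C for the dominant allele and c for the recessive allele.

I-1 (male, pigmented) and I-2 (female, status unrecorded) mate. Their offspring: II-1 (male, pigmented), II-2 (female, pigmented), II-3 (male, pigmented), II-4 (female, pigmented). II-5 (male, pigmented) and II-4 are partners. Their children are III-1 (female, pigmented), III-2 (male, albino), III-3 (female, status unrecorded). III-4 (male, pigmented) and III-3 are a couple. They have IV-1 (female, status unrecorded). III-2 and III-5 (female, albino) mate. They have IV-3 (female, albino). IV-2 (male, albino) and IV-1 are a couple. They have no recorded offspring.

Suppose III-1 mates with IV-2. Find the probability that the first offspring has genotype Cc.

2/3

II-5 is pigmented so carries C and passed c to III-2 (cc), so II-5 is Cc.
II-4 is pigmented so carries C and passed c to III-2 (cc), so II-4 is Cc.
III-1 is a pigmented offspring of II-5 (Cc) × II-4 (Cc), whose cross gives 1/4 CC : 1/2 Cc : 1/4 cc; conditioning on being pigmented, III-1 is CC with probability 1/3, Cc with probability 2/3.
IV-2 is albino, so IV-2 is cc.
Summing over parental genotype combinations, P(offspring has genotype Cc) = 1/3·1 + 2/3·1/2 = 2/3.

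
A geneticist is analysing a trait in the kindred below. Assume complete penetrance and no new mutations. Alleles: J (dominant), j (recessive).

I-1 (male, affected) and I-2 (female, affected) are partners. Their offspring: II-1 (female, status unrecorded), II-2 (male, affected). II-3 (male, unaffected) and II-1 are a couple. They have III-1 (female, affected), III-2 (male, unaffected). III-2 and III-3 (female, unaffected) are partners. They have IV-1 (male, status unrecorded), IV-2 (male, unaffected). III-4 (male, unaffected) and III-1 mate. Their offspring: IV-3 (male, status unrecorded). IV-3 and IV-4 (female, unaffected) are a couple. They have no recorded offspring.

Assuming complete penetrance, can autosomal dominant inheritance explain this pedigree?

A consistent assignment under autosomal dominant exists: I-1 JJ, I-2 Jj, II-1 Jj, II-2 JJ, II-3 jj, III-1 Jj, III-2 jj, III-3 jj, III-4 jj, IV-1 jj, IV-2 jj, IV-3 Jj, IV-4 jj.
In this assignment every recorded phenotype matches its genotype and every non-founder's genotype is obtainable from its parents' genotypes, so the pedigree is consistent.

Yes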